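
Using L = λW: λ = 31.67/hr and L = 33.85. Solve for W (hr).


W = L/λ = 33.85/31.67 = 1.0688 hr

Final: 1.0688 hr


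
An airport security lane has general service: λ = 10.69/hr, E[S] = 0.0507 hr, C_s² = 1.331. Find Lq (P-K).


ρ = λ·E[S] = 10.69·0.0507 = 0.5420
Lq = ρ²(1+C_s²)/(2(1−ρ)) = 0.2937·(1+1.331)/(2·0.4580)
= 0.2937·2.3310/0.9160 = 0.74748

Final: 0.74748


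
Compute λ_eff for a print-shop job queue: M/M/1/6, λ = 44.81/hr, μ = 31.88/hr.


ρ = 1.4056; P_K = (1−ρ)ρ^6/(1−ρ^7) = 0.317878
λ_eff = λ(1 − P_K) = 44.81·(1 − 0.317878) = 44.81·0.682122 = 30.5659 /hr

Final: 30.5659 /hr


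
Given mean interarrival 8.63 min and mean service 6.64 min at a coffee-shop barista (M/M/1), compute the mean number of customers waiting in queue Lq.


λ = 60/8.63 = 6.9525 /hr
μ = 60/6.64 = 9.0361 /hr
ρ = λ/μ = 6.9525/9.0361 = 0.7694
Lq = ρ²/(1−ρ) = 0.5920/0.2306 = 2.5673

Final: 2.5673


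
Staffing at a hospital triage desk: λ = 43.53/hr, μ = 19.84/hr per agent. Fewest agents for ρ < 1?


Stability requires cμ > λ ⇔ c > λ/μ.
λ/μ = 43.53/19.84 = 2.1941
Minimum integer c = ⌊2.1941⌋ + 1 = 3
Check: 3·19.84 = 59.52 > 43.53, while 2·19.84 = 39.68 ≤ 43.53

Final: 3 servers


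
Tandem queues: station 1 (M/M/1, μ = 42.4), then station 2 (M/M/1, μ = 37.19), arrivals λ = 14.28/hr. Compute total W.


Each node sees arrival rate λ = 14.28/hr (tandem ⇒ throughput preserved).
W₁ = 1/(μ₁−λ) = 1/(42.4−14.28) = 0.03556 hr
W₂ = 1/(μ₂−λ) = 1/(37.19−14.28) = 0.04365 hr
W_total = W₁ + W₂ = 0.03556 + 0.04365 = 0.07921 hr

Final: 0.07921 hr


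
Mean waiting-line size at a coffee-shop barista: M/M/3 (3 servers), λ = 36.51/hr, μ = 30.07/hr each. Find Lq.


a = λ/μ = 1.2142; ρ = a/3 = 0.4047
P₀ = 0.289652
Lq = P₀·a^c·ρ / (c!·(1−ρ)²) = 0.289652·1.78993·0.4047/(6·0.35436)
= 0.09869

Final: 0.09869


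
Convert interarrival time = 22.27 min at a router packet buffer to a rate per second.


λ = 1/(interarrival time) in consistent units.
1 second = 0.0166667 min, so λ = 0.0166667/22.27 = 0.0007484 per second

Final: 0.0007484 /sec


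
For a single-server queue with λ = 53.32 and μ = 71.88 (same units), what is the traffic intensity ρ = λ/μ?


ρ = λ/μ = 53.32/71.88 = 0.7418

Final: 0.7418


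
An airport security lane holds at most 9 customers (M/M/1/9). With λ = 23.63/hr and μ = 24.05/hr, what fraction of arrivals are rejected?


ρ = λ/μ = 23.63/24.05 = 0.9825
P_K = (1−ρ)ρ^K/(1−ρ^(K+1)) = (0.01746·0.853371)/(1 − 0.838468)
= 0.014903/0.161532 = 0.092260

Final: 0.092260


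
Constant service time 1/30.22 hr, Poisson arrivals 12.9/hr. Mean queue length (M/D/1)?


ρ = 12.9/30.22 = 0.4269
M/D/1: Lq = ρ²/(2(1−ρ)) = 0.1822/(2·0.5731) = 0.15897

Final: 0.15897


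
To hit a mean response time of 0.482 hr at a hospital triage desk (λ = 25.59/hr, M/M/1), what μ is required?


W = 1/(μ−λ) ⇒ μ − λ = 1/W = 1/0.482 = 2.0747
μ = λ + 1/W = 25.59 + 2.0747 = 27.6647 per hr

Final: 27.6647 /hr


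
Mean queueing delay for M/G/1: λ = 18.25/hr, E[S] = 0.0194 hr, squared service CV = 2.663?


ρ = λ·E[S] = 18.25·0.0194 = 0.3541
E[S²] = E[S]²(1+C_s²) = 0.0194²·(1+2.663) = 0.001379
Wq = λ·E[S²]/(2(1−ρ)) = 18.25·0.001379/(2·0.6460) = 0.01947 hr

Final: 0.01947 hr


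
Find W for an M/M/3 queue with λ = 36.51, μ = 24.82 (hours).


a = 1.4710; ρ = 0.4903; P₀ = 0.217687
Lq = P₀·a^c·ρ/(c!(1−ρ)²) = 0.21798
Wq = Lq/λ = 0.21798/36.51 = 0.005971 hr
W = Wq + 1/μ = 0.005971 + 0.04029 = 0.04626 hr

Final: 0.04626 hr


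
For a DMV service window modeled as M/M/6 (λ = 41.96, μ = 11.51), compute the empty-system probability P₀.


a = λ/μ = 41.96/11.51 = 3.6455; ρ = a/c = 0.6076
Σ_{k=0}^{5} a^k/k! (terms k=0..5) = 1.00000 + 3.64553 + 6.64493 + 8.07475 + 7.35918 + 5.36562 = 32.09000
Tail: a^6/(6!(1−ρ)) = 2347.25858/(720·0.3924) = 8.30779
P₀ = 1/(32.09000 + 8.30779) = 1/40.39780 = 0.024754

Final: 0.024754


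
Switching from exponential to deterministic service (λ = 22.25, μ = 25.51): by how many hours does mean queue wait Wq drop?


ρ = 22.25/25.51 = 0.8722
Wq(M/M/1) = ρ/(μ−λ) = 0.8722/3.26 = 0.26755 hr
Wq(M/D/1) = ρ/(2(μ−λ)) = 0.13377 hr
Savings = 0.26755 − 0.13377 = 0.13377 hr

Final: 0.13377 hr


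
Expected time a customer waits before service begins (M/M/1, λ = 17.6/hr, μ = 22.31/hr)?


ρ = 17.6/22.31 = 0.7889
Wq = ρ/(μ−λ) = 0.7889/(22.31 − 17.6) = 0.7889/4.71 = 0.1675 hr

Final: 0.1675 hr


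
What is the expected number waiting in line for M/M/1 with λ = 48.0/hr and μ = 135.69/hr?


ρ = 48.0/135.69 = 0.3537
Lq = ρ²/(1−ρ) = 0.1251/0.6463 = 0.1936

Final: 0.1936


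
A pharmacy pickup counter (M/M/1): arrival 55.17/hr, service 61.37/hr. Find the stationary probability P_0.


ρ = 55.17/61.37 = 0.8990
P_n = (1−ρ)·ρ^n = (1 − 0.8990)·0.8990^0 = 0.1010·1.000000 = 0.101027

Final: 0.101027


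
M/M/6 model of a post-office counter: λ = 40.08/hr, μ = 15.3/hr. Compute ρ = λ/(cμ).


ρ = λ/(cμ) = 40.08/(6·15.3) = 40.08/91.80 = 0.4366

Final: 0.4366


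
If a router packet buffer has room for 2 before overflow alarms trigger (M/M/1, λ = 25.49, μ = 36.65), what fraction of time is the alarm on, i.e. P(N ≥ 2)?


ρ = 25.49/36.65 = 0.6955
P(N ≥ n) = ρ^n = 0.6955^2 = 0.483717

Final: 0.483717


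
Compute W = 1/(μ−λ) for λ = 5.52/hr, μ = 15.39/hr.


W = 1/(μ−λ) = 1/(15.39 − 5.52) = 1/9.87 = 0.1013 hr

Final: 0.1013 hr


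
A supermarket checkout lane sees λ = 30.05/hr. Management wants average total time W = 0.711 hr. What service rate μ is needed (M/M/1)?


W = 1/(μ−λ) ⇒ μ − λ = 1/W = 1/0.711 = 1.4065
μ = λ + 1/W = 30.05 + 1.4065 = 31.4565 per hr

Final: 31.4565 /hr


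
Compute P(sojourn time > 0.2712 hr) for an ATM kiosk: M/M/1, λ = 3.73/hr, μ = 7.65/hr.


W ~ Exponential(μ−λ) for M/M/1.
μ − λ = 7.65 − 3.73 = 3.9200
P(W > t) = e^{−(μ−λ)t} = e^{−1.0631} = 0.345382

Final: 0.345382


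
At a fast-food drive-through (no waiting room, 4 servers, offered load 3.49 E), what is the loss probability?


B(c,a) = (a^c/c!) / Σ_{k=0}^{c} a^k/k!
a^4/4! = 6.181452
Σ terms (k=0..4): 1.00000 + 3.49000 + 6.09005 + 7.08476 + 6.18145 = 23.846260
B = 6.181452/23.846260 = 0.259221

Final: 0.259221


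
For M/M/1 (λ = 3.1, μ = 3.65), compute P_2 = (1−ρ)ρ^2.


ρ = 3.1/3.65 = 0.8493
P_n = (1−ρ)·ρ^n = (1 − 0.8493)·0.8493^2 = 0.1507·0.721336 = 0.108694

Final: 0.108694


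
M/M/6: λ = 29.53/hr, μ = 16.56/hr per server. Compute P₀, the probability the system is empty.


a = λ/μ = 29.53/16.56 = 1.7832; ρ = a/c = 0.2972
Σ_{k=0}^{5} a^k/k! (terms k=0..5) = 1.00000 + 1.78321 + 1.58992 + 0.94506 + 0.42131 + 0.15026 = 5.88976
Tail: a^6/(6!(1−ρ)) = 32.15279/(720·0.7028) = 0.06354
P₀ = 1/(5.88976 + 0.06354) = 1/5.95330 = 0.167974

Final: 0.167974


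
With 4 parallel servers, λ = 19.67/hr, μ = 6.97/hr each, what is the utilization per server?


ρ = λ/(cμ) = 19.67/(4·6.97) = 19.67/27.88 = 0.7055

Final: 0.7055


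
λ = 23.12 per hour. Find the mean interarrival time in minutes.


Mean interarrival time = 1/λ = 1/23.12 hour = 0.04325 hour
In minutes: 0.04325 × 60 = 2.5952 min

Final: 2.5952 min


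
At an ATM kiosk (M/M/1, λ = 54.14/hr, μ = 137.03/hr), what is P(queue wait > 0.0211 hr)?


ρ = 54.14/137.03 = 0.3951
P(Wq > t) = ρ·e^{−(μ−λ)t} = 0.3951·e^{−1.7490}
= 0.3951·0.173951 = 0.068728

Final: 0.068728


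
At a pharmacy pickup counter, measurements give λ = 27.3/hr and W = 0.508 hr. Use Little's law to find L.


L = λW = 27.3·0.508 = 13.8684

Final: 13.8684


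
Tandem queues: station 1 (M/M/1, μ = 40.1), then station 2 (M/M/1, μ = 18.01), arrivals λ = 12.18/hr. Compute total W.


Each node sees arrival rate λ = 12.18/hr (tandem ⇒ throughput preserved).
W₁ = 1/(μ₁−λ) = 1/(40.1−12.18) = 0.03582 hr
W₂ = 1/(μ₂−λ) = 1/(18.01−12.18) = 0.17153 hr
W_total = W₁ + W₂ = 0.03582 + 0.17153 = 0.20734 hr

Final: 0.20734 hr


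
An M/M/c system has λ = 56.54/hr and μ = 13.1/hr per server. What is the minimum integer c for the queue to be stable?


Stability requires cμ > λ ⇔ c > λ/μ.
λ/μ = 56.54/13.1 = 4.3160
Minimum integer c = ⌊4.3160⌋ + 1 = 5
Check: 5·13.1 = 65.50 > 56.54, while 4·13.1 = 52.40 ≤ 56.54

Final: 5 servers


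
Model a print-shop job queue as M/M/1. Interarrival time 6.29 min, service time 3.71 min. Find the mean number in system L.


λ = 60/6.29 = 9.5390 /hr
μ = 60/3.71 = 16.1725 /hr
ρ = λ/μ = 9.5390/16.1725 = 0.5898
L = ρ/(1−ρ) = 0.5898/0.4102 = 1.4380

Final: 1.4380


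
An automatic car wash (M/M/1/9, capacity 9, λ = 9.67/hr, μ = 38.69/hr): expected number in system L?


ρ = 9.67/38.69 = 0.2499
L = ρ[1 − (K+1)ρ^K + Kρ^(K+1)] / [(1−ρ)(1−ρ^(K+1))]
Numerator: 0.2499·(1 − 10·0.000003806 + 9·0.0000009512) = 0.249928
Denominator: (0.7501)·(0.999999) = 0.750064
L = 0.249928/0.750064 = 0.3332

Final: 0.3332


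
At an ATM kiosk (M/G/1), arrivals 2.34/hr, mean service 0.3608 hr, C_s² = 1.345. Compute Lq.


ρ = λ·E[S] = 2.34·0.3608 = 0.8443
Lq = ρ²(1+C_s²)/(2(1−ρ)) = 0.7128·(1+1.345)/(2·0.1557)
= 0.7128·2.3450/0.3115 = 5.36674

Final: 5.36674


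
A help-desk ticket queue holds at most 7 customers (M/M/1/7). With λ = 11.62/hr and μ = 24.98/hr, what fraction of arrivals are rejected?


ρ = λ/μ = 11.62/24.98 = 0.4652
P_K = (1−ρ)ρ^K/(1−ρ^(K+1)) = (0.5348·0.004713)/(1 − 0.002192)
= 0.002521/0.997808 = 0.002526

Final: 0.002526


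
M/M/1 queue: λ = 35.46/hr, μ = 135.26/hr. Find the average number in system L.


ρ = λ/μ = 35.46/135.26 = 0.2622
L = ρ/(1−ρ) = 0.2622/(1 − 0.2622) = 0.2622/0.7378 = 0.3553

Final: 0.3553


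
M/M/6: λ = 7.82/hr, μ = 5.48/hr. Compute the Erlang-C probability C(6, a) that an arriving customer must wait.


a = λ/μ = 1.4270; ρ = a/6 = 0.2378
P₀ = 0.239982 (from M/M/c formula)
C(c,a) = [a^c/(c!(1−ρ))]·P₀ = [8.44417/(720·0.7622)]·0.239982
= 0.01539·0.239982 = 0.003693

Final: 0.003693


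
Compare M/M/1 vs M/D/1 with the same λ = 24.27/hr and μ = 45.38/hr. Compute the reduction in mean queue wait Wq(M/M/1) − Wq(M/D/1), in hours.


ρ = 24.27/45.38 = 0.5348
Wq(M/M/1) = ρ/(μ−λ) = 0.5348/21.11 = 0.02533 hr
Wq(M/D/1) = ρ/(2(μ−λ)) = 0.01267 hr
Savings = 0.02533 − 0.01267 = 0.01267 hr

Final: 0.01267 hr


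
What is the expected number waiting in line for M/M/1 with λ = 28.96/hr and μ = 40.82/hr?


ρ = 28.96/40.82 = 0.7095
Lq = ρ²/(1−ρ) = 0.5033/0.2905 = 1.7324

Final: 1.7324


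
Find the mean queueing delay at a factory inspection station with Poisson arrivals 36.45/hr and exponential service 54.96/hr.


ρ = 36.45/54.96 = 0.6632
Wq = ρ/(μ−λ) = 0.6632/(54.96 − 36.45) = 0.6632/18.51 = 0.03583 hr

Final: 0.03583 hr


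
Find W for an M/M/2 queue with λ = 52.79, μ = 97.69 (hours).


a = 0.5404; ρ = 0.2702; P₀ = 0.574566
Lq = P₀·a^c·ρ/(c!(1−ρ)²) = 0.04256
Wq = Lq/λ = 0.04256/52.79 = 0.0008061 hr
W = Wq + 1/μ = 0.0008061 + 0.01024 = 0.01104 hr

Final: 0.01104 hr


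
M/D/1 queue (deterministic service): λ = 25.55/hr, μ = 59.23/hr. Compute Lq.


ρ = 25.55/59.23 = 0.4314
M/D/1: Lq = ρ²/(2(1−ρ)) = 0.1861/(2·0.5686) = 0.16362

Final: 0.16362


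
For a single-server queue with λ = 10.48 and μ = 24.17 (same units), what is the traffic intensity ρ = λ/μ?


ρ = λ/μ = 10.48/24.17 = 0.4336

Final: 0.4336


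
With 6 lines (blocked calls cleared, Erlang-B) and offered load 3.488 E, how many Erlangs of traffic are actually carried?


B(6,3.488) = 0.081696 (Erlang-B)
Carried load = a(1 − B) = 3.488·(1 − 0.081696) = 3.488·0.918304 = 3.2030 E

Final: 3.2030 Erlangs


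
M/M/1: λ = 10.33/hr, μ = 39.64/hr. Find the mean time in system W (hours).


W = 1/(μ−λ) = 1/(39.64 − 10.33) = 1/29.31 = 0.03412 hr

Final: 0.03412 hr


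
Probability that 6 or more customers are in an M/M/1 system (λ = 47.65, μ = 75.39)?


ρ = 47.65/75.39 = 0.6320
P(N ≥ n) = ρ^n = 0.6320^6 = 0.063752

Final: 0.063752


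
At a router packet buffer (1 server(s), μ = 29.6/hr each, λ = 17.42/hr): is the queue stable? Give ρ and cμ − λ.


Total capacity cμ = 1·29.6 = 29.60/hr
ρ = λ/(cμ) = 17.42/29.60 = 0.5885
Stable ⇔ ρ < 1: YES
Spare capacity = cμ − λ = 29.60 − 17.42 = 12.18/hr

Final: ρ = 0.5885; stable; margin = 12.18/hr


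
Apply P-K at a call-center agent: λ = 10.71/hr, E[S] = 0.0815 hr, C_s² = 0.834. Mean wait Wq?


ρ = λ·E[S] = 10.71·0.0815 = 0.8729
E[S²] = E[S]²(1+C_s²) = 0.0815²·(1+0.834) = 0.012182
Wq = λ·E[S²]/(2(1−ρ)) = 10.71·0.012182/(2·0.1271) = 0.51311 hr

Final: 0.51311 hr


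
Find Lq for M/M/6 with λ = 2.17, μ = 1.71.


a = λ/μ = 1.2690; ρ = a/6 = 0.2115
P₀ = 0.281086
Lq = P₀·a^c·ρ / (c!·(1−ρ)²) = 0.281086·4.17620·0.2115/(720·0.62173)
= 0.0005546

Final: 0.0005546


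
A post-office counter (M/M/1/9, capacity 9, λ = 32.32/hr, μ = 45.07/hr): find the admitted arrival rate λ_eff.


ρ = 0.7171; P_K = (1−ρ)ρ^9/(1−ρ^10) = 0.014716
λ_eff = λ(1 − P_K) = 32.32·(1 − 0.014716) = 32.32·0.985284 = 31.8444 /hr

Final: 31.8444 /hr


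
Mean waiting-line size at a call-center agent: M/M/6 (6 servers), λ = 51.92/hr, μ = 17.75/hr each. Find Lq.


a = λ/μ = 2.9251; ρ = a/6 = 0.4875
P₀ = 0.052892
Lq = P₀·a^c·ρ / (c!·(1−ρ)²) = 0.052892·626.35126·0.4875/(720·0.26264)
= 0.08541

Final: 0.08541


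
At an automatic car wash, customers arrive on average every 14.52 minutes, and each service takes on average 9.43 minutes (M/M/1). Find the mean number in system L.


λ = 60/14.52 = 4.1322 /hr
μ = 60/9.43 = 6.3627 /hr
ρ = λ/μ = 4.1322/6.3627 = 0.6494
L = ρ/(1−ρ) = 0.6494/0.3506 = 1.8527

Final: 1.8527


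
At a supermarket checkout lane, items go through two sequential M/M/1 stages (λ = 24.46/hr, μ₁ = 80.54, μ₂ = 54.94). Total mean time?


Each node sees arrival rate λ = 24.46/hr (tandem ⇒ throughput preserved).
W₁ = 1/(μ₁−λ) = 1/(80.54−24.46) = 0.01783 hr
W₂ = 1/(μ₂−λ) = 1/(54.94−24.46) = 0.03281 hr
W_total = W₁ + W₂ = 0.01783 + 0.03281 = 0.05064 hr

Final: 0.05064 hr


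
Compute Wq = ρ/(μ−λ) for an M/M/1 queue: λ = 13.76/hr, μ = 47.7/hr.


ρ = 13.76/47.7 = 0.2885
Wq = ρ/(μ−λ) = 0.2885/(47.7 − 13.76) = 0.2885/33.94 = 0.008499 hr

Final: 0.008499 hr


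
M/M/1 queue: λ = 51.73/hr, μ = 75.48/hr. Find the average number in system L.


ρ = λ/μ = 51.73/75.48 = 0.6853
L = ρ/(1−ρ) = 0.6853/(1 − 0.6853) = 0.6853/0.3147 = 2.1781

Final: 2.1781


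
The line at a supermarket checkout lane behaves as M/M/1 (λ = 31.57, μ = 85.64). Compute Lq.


ρ = 31.57/85.64 = 0.3686
Lq = ρ²/(1−ρ) = 0.1359/0.6314 = 0.2152

Final: 0.2152


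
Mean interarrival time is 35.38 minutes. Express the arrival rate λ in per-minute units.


λ = 1/(interarrival time) in consistent units.
1 minute = 1 min, so λ = 1/35.38 = 0.02826 per minute

Final: 0.02826 /min


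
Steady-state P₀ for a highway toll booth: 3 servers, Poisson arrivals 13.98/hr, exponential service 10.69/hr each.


a = λ/μ = 13.98/10.69 = 1.3078; ρ = a/c = 0.4359
Σ_{k=0}^{2} a^k/k! (terms k=0..2) = 1.00000 + 1.30776 + 0.85512 = 3.16289
Tail: a^3/(3!(1−ρ)) = 2.23660/(6·0.5641) = 0.66084
P₀ = 1/(3.16289 + 0.66084) = 1/3.82373 = 0.261525

Final: 0.261525


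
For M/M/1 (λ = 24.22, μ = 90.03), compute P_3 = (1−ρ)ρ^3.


ρ = 24.22/90.03 = 0.2690
P_n = (1−ρ)·ρ^n = (1 − 0.2690)·0.2690^3 = 0.7310·0.019470 = 0.014232

Final: 0.014232


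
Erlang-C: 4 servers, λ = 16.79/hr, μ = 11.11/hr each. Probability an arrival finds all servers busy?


a = λ/μ = 1.5113; ρ = a/4 = 0.3778
P₀ = 0.218448 (from M/M/c formula)
C(c,a) = [a^c/(c!(1−ρ))]·P₀ = [5.21611/(24·0.6222)]·0.218448
= 0.34931·0.218448 = 0.076307

Final: 0.076307


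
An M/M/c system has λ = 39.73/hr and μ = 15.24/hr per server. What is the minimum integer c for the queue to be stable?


Stability requires cμ > λ ⇔ c > λ/μ.
λ/μ = 39.73/15.24 = 2.6070
Minimum integer c = ⌊2.6070⌋ + 1 = 3
Check: 3·15.24 = 45.72 > 39.73, while 2·15.24 = 30.48 ≤ 39.73

Final: 3 servers


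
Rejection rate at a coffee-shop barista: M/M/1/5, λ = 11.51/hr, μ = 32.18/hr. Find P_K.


ρ = λ/μ = 11.51/32.18 = 0.3577
P_K = (1−ρ)ρ^K/(1−ρ^(K+1)) = (0.6423·0.005854)/(1 − 0.002094)
= 0.003760/0.997906 = 0.003768

Final: 0.003768


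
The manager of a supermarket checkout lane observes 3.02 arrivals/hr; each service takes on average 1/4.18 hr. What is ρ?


ρ = λ/μ = 3.02/4.18 = 0.7225

Final: 0.7225


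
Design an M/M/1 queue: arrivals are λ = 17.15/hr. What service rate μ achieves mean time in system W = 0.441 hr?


W = 1/(μ−λ) ⇒ μ − λ = 1/W = 1/0.441 = 2.2676
μ = λ + 1/W = 17.15 + 2.2676 = 19.4176 per hr

Final: 19.4176 /hr


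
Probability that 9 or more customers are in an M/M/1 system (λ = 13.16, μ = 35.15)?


ρ = 13.16/35.15 = 0.3744
P(N ≥ n) = ρ^n = 0.3744^9 = 0.0001445

Final: 0.0001445


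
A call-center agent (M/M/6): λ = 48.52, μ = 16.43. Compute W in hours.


a = 2.9531; ρ = 0.4922; P₀ = 0.051385
Lq = P₀·a^c·ρ/(c!(1−ρ)²) = 0.09035
Wq = Lq/λ = 0.09035/48.52 = 0.001862 hr
W = Wq + 1/μ = 0.001862 + 0.06086 = 0.06273 hr

Final: 0.06273 hr


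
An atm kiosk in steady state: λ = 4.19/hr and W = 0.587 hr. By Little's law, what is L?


L = λW = 4.19·0.587 = 2.4595

Final: 2.4595


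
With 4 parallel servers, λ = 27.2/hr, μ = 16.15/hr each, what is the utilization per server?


ρ = λ/(cμ) = 27.2/(4·16.15) = 27.2/64.60 = 0.4211

Final: 0.4211


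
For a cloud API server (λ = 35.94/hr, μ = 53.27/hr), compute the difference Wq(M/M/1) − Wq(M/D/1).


ρ = 35.94/53.27 = 0.6747
Wq(M/M/1) = ρ/(μ−λ) = 0.6747/17.33 = 0.03893 hr
Wq(M/D/1) = ρ/(2(μ−λ)) = 0.01947 hr
Savings = 0.03893 − 0.01947 = 0.01947 hr

Final: 0.01947 hr


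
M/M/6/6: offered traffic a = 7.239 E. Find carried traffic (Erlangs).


B(6,7.239) = 0.346023 (Erlang-B)
Carried load = a(1 − B) = 7.239·(1 − 0.346023) = 7.239·0.653977 = 4.7341 E

Final: 4.7341 Erlangs


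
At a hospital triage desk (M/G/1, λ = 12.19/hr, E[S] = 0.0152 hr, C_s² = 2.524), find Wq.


ρ = λ·E[S] = 12.19·0.0152 = 0.1853
E[S²] = E[S]²(1+C_s²) = 0.0152²·(1+2.524) = 0.0008142
Wq = λ·E[S²]/(2(1−ρ)) = 12.19·0.0008142/(2·0.8147) = 0.006091 hr

Final: 0.006091 hr


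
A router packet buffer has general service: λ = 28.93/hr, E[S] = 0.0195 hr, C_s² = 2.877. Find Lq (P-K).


ρ = λ·E[S] = 28.93·0.0195 = 0.5641
Lq = ρ²(1+C_s²)/(2(1−ρ)) = 0.3182·(1+2.877)/(2·0.4359)
= 0.3182·3.8770/0.8717 = 1.41540

Final: 1.41540


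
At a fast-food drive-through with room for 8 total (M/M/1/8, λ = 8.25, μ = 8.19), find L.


ρ = 8.25/8.19 = 1.0073
L = ρ[1 − (K+1)ρ^K + Kρ^(K+1)] / [(1−ρ)(1−ρ^(K+1))]
Numerator: 1.0073·(1 − 9·1.060133 + 8·1.067900) = 0.002014
Denominator: (-0.007326)·(-0.067900) = 0.0004974
L = 0.002014/0.0004974 = 4.0487

Final: 4.0487


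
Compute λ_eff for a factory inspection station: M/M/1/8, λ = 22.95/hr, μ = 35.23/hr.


ρ = 0.6514; P_K = (1−ρ)ρ^8/(1−ρ^9) = 0.011548
λ_eff = λ(1 − P_K) = 22.95·(1 − 0.011548) = 22.95·0.988452 = 22.6850 /hr

Final: 22.6850 /hr


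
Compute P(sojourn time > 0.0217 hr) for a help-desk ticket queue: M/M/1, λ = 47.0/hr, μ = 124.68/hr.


W ~ Exponential(μ−λ) for M/M/1.
μ − λ = 124.68 − 47.0 = 77.6800
P(W > t) = e^{−(μ−λ)t} = e^{−1.6857} = 0.185323

Final: 0.185323


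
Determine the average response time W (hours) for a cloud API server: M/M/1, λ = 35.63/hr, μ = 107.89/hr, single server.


W = 1/(μ−λ) = 1/(107.89 − 35.63) = 1/72.26 = 0.01384 hr

Final: 0.01384 hr


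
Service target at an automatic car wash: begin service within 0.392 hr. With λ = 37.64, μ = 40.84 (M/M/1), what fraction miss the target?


ρ = 37.64/40.84 = 0.9216
P(Wq > t) = ρ·e^{−(μ−λ)t} = 0.9216·e^{−1.2544}
= 0.9216·0.285247 = 0.262897

Final: 0.262897


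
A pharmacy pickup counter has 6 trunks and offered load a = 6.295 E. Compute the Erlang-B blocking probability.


B(c,a) = (a^c/c!) / Σ_{k=0}^{c} a^k/k!
a^6/6! = 86.425502
Σ terms (k=0..6): 1.00000 + 6.29500 + 19.81351 + 41.57535 + 65.42921 + 82.37538 + 86.42550 = 302.913960
B = 86.425502/302.913960 = 0.285314

Final: 0.285314


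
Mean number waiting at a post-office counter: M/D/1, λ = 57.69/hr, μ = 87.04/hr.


ρ = 57.69/87.04 = 0.6628
M/D/1: Lq = ρ²/(2(1−ρ)) = 0.4393/(2·0.3372) = 0.65139

Final: 0.65139


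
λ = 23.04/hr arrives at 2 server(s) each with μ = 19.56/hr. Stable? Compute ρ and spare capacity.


Total capacity cμ = 2·19.56 = 39.12/hr
ρ = λ/(cμ) = 23.04/39.12 = 0.5890
Stable ⇔ ρ < 1: YES
Spare capacity = cμ − λ = 39.12 − 23.04 = 16.08/hr

Final: ρ = 0.5890; stable; margin = 16.08/hr


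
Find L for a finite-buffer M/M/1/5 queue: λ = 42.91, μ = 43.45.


ρ = 42.91/43.45 = 0.9876
L = ρ[1 − (K+1)ρ^K + Kρ^(K+1)] / [(1−ρ)(1−ρ^(K+1))]
Numerator: 0.9876·(1 − 6·0.939385 + 5·0.927710) = 0.002213
Denominator: (0.01243)·(0.072290) = 0.0008984
L = 0.002213/0.0008984 = 2.4635

Final: 2.4635


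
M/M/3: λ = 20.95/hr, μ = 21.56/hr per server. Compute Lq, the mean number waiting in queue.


a = λ/μ = 0.9717; ρ = a/3 = 0.3239
P₀ = 0.374533
Lq = P₀·a^c·ρ / (c!·(1−ρ)²) = 0.374533·0.91750·0.3239/(6·0.45711)
= 0.04058

Final: 0.04058


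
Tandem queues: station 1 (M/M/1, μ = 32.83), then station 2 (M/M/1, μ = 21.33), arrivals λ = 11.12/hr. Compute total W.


Each node sees arrival rate λ = 11.12/hr (tandem ⇒ throughput preserved).
W₁ = 1/(μ₁−λ) = 1/(32.83−11.12) = 0.04606 hr
W₂ = 1/(μ₂−λ) = 1/(21.33−11.12) = 0.09794 hr
W_total = W₁ + W₂ = 0.04606 + 0.09794 = 0.14400 hr

Final: 0.14400 hr


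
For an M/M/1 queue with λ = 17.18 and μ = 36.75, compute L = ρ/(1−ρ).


ρ = λ/μ = 17.18/36.75 = 0.4675
L = ρ/(1−ρ) = 0.4675/(1 − 0.4675) = 0.4675/0.5325 = 0.8779

Final: 0.8779


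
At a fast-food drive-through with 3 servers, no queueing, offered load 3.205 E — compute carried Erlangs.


B(3,3.205) = 0.370042 (Erlang-B)
Carried load = a(1 − B) = 3.205·(1 − 0.370042) = 3.205·0.629958 = 2.0190 E

Final: 2.0190 Erlangs


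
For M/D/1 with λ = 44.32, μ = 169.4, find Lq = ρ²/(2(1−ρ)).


ρ = 44.32/169.4 = 0.2616
M/D/1: Lq = ρ²/(2(1−ρ)) = 0.06845/(2·0.7384) = 0.04635

Final: 0.04635


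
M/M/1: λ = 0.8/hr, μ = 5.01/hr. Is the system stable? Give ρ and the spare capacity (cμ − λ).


Total capacity cμ = 1·5.01 = 5.01/hr
ρ = λ/(cμ) = 0.8/5.01 = 0.1597
Stable ⇔ ρ < 1: YES
Spare capacity = cμ − λ = 5.01 − 0.8 = 4.21/hr

Final: ρ = 0.1597; stable; margin = 4.21/hr


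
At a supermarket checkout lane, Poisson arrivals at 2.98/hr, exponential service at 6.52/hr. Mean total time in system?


W = 1/(μ−λ) = 1/(6.52 − 2.98) = 1/3.54 = 0.2825 hr

Final: 0.2825 hr


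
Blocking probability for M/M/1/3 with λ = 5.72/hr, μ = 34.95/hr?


ρ = λ/μ = 5.72/34.95 = 0.1637
P_K = (1−ρ)ρ^K/(1−ρ^(K+1)) = (0.8363·0.004384)/(1 − 0.0007175)
= 0.003666/0.999283 = 0.003669

Final: 0.003669


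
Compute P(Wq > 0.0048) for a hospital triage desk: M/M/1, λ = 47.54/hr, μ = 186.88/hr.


ρ = 47.54/186.88 = 0.2544
P(Wq > t) = ρ·e^{−(μ−λ)t} = 0.2544·e^{−0.6688}
= 0.2544·0.512307 = 0.130325

Final: 0.130325


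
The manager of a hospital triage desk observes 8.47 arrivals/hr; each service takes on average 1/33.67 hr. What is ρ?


ρ = λ/μ = 8.47/33.67 = 0.2516

Final: 0.2516


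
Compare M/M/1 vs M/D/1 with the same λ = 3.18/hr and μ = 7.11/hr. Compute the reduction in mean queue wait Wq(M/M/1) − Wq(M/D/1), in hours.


ρ = 3.18/7.11 = 0.4473
Wq(M/M/1) = ρ/(μ−λ) = 0.4473/3.93 = 0.11381 hr
Wq(M/D/1) = ρ/(2(μ−λ)) = 0.05690 hr
Savings = 0.11381 − 0.05690 = 0.05690 hr

Final: 0.05690 hr


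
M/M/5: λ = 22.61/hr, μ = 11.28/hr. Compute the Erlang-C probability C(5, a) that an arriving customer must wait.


a = λ/μ = 2.0044; ρ = a/5 = 0.4009
P₀ = 0.133722 (from M/M/c formula)
C(c,a) = [a^c/(c!(1−ρ))]·P₀ = [32.35619/(120·0.5991)]·0.133722
= 0.45006·0.133722 = 0.060183

Final: 0.060183


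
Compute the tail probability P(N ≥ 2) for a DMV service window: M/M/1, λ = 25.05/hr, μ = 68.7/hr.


ρ = 25.05/68.7 = 0.3646
P(N ≥ n) = ρ^n = 0.3646^2 = 0.132954

Final: 0.132954


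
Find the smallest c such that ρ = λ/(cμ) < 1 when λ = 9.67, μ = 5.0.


Stability requires cμ > λ ⇔ c > λ/μ.
λ/μ = 9.67/5.0 = 1.9340
Minimum integer c = ⌊1.9340⌋ + 1 = 2
Check: 2·5.0 = 10.00 > 9.67, while 1·5.0 = 5.00 ≤ 9.67

Final: 2 servers


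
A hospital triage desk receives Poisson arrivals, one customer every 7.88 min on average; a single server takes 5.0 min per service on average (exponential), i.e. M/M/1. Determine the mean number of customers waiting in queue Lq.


λ = 60/7.88 = 7.6142 /hr
μ = 60/5.0 = 12.0000 /hr
ρ = λ/μ = 7.6142/12.0000 = 0.6345
Lq = ρ²/(1−ρ) = 0.4026/0.3655 = 1.1016

Final: 1.1016


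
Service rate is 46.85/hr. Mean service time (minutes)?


Mean service time = 1/μ = 1/46.85 hour = 0.02134 hour
In minutes: 0.02134 × 60 = 1.2807 min

Final: 1.2807 min


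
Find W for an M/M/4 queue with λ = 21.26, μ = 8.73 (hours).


a = 2.4353; ρ = 0.6088; P₀ = 0.079656
Lq = P₀·a^c·ρ/(c!(1−ρ)²) = 0.46445
Wq = Lq/λ = 0.46445/21.26 = 0.02185 hr
W = Wq + 1/μ = 0.02185 + 0.11455 = 0.13639 hr

Final: 0.13639 hr


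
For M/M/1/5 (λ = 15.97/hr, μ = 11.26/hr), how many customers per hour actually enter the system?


ρ = 1.4183; P_K = (1−ρ)ρ^5/(1−ρ^6) = 0.336237
λ_eff = λ(1 − P_K) = 15.97·(1 − 0.336237) = 15.97·0.663763 = 10.6003 /hr

Final: 10.6003 /hr


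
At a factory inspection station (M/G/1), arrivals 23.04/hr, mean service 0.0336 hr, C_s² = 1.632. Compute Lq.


ρ = λ·E[S] = 23.04·0.0336 = 0.7741
Lq = ρ²(1+C_s²)/(2(1−ρ)) = 0.5993·(1+1.632)/(2·0.2259)
= 0.5993·2.6320/0.4517 = 3.49195

Final: 3.49195


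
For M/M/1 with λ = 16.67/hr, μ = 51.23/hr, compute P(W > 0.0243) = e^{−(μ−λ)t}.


W ~ Exponential(μ−λ) for M/M/1.
μ − λ = 51.23 − 16.67 = 34.5600
P(W > t) = e^{−(μ−λ)t} = e^{−0.8398} = 0.431793

Final: 0.431793


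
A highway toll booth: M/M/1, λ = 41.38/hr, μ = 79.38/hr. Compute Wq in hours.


ρ = 41.38/79.38 = 0.5213
Wq = ρ/(μ−λ) = 0.5213/(79.38 − 41.38) = 0.5213/38.00 = 0.01372 hr

Final: 0.01372 hr


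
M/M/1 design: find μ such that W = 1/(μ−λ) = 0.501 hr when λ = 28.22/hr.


W = 1/(μ−λ) ⇒ μ − λ = 1/W = 1/0.501 = 1.9960
μ = λ + 1/W = 28.22 + 1.9960 = 30.2160 per hr

Final: 30.2160 /hr


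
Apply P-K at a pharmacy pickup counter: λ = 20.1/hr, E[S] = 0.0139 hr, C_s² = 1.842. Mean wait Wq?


ρ = λ·E[S] = 20.1·0.0139 = 0.2794
E[S²] = E[S]²(1+C_s²) = 0.0139²·(1+1.842) = 0.0005491
Wq = λ·E[S²]/(2(1−ρ)) = 20.1·0.0005491/(2·0.7206) = 0.007658 hr

Final: 0.007658 hr


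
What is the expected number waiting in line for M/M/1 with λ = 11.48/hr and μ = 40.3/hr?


ρ = 11.48/40.3 = 0.2849
Lq = ρ²/(1−ρ) = 0.08115/0.7151 = 0.1135

Final: 0.1135


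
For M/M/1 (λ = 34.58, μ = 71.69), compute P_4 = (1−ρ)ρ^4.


ρ = 34.58/71.69 = 0.4824
P_n = (1−ρ)·ρ^n = (1 − 0.4824)·0.4824^4 = 0.5176·0.054133 = 0.028022

Final: 0.028022


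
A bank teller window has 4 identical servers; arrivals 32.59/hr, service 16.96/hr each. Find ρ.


ρ = λ/(cμ) = 32.59/(4·16.96) = 32.59/67.84 = 0.4804

Final: 0.4804


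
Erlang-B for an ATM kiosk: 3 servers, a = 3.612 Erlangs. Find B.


B(c,a) = (a^c/c!) / Σ_{k=0}^{c} a^k/k!
a^3/3! = 7.854019
Σ terms (k=0..3): 1.00000 + 3.61200 + 6.52327 + 7.85402 = 18.989291
B = 7.854019/18.989291 = 0.413603

Final: 0.413603


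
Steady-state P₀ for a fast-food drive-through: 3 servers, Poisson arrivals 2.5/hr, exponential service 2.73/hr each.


a = λ/μ = 2.5/2.73 = 0.9158; ρ = a/c = 0.3053
Σ_{k=0}^{2} a^k/k! (terms k=0..2) = 1.00000 + 0.91575 + 0.41930 = 2.33505
Tail: a^3/(3!(1−ρ)) = 0.76795/(6·0.6947) = 0.18423
P₀ = 1/(2.33505 + 0.18423) = 1/2.51928 = 0.396939

Final: 0.396939


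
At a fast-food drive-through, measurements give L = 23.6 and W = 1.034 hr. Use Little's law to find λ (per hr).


λ = L/W = 23.6/1.034 = 22.8240 /hr

Final: 22.8240 /hr


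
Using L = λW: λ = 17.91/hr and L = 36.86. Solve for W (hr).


W = L/λ = 36.86/17.91 = 2.0581 hr

Final: 2.0581 hr


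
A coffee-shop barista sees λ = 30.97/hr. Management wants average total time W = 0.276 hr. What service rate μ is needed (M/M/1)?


W = 1/(μ−λ) ⇒ μ − λ = 1/W = 1/0.276 = 3.6232
μ = λ + 1/W = 30.97 + 3.6232 = 34.5932 per hr

Final: 34.5932 /hr


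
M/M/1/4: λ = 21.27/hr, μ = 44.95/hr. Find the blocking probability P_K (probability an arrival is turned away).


ρ = λ/μ = 21.27/44.95 = 0.4732
P_K = (1−ρ)ρ^K/(1−ρ^(K+1)) = (0.5268·0.050136)/(1 − 0.023724)
= 0.026412/0.976276 = 0.027054

Final: 0.027054


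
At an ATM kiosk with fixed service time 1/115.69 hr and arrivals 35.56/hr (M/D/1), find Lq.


ρ = 35.56/115.69 = 0.3074
M/D/1: Lq = ρ²/(2(1−ρ)) = 0.09448/(2·0.6926) = 0.06820

Final: 0.06820


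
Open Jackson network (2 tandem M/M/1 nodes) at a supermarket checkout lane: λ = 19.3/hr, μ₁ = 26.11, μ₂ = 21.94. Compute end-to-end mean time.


Each node sees arrival rate λ = 19.3/hr (tandem ⇒ throughput preserved).
W₁ = 1/(μ₁−λ) = 1/(26.11−19.3) = 0.14684 hr
W₂ = 1/(μ₂−λ) = 1/(21.94−19.3) = 0.37879 hr
W_total = W₁ + W₂ = 0.14684 + 0.37879 = 0.52563 hr

Final: 0.52563 hr


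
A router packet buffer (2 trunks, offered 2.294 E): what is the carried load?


B(2,2.294) = 0.444071 (Erlang-B)
Carried load = a(1 − B) = 2.294·(1 − 0.444071) = 2.294·0.555929 = 1.2753 E

Final: 1.2753 Erlangs


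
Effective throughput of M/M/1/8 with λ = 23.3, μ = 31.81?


ρ = 0.7325; P_K = (1−ρ)ρ^8/(1−ρ^9) = 0.023599
λ_eff = λ(1 − P_K) = 23.3·(1 − 0.023599) = 23.3·0.976401 = 22.7501 /hr

Final: 22.7501 /hr


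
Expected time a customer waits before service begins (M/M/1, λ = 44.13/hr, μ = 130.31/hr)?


ρ = 44.13/130.31 = 0.3387
Wq = ρ/(μ−λ) = 0.3387/(130.31 − 44.13) = 0.3387/86.18 = 0.003930 hr

Final: 0.003930 hr


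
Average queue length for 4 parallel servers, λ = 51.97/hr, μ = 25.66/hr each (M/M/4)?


a = λ/μ = 2.0253; ρ = a/4 = 0.5063
P₀ = 0.126886
Lq = P₀·a^c·ρ / (c!·(1−ρ)²) = 0.126886·16.82613·0.5063/(24·0.24371)
= 0.18482

Final: 0.18482


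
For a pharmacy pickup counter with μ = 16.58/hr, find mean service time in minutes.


Mean service time = 1/μ = 1/16.58 hour = 0.06031 hour
In minutes: 0.06031 × 60 = 3.6188 min

Final: 3.6188 min


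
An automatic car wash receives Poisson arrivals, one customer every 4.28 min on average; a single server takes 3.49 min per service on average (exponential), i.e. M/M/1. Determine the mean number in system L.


λ = 60/4.28 = 14.0187 /hr
μ = 60/3.49 = 17.1920 /hr
ρ = λ/μ = 14.0187/17.1920 = 0.8154
L = ρ/(1−ρ) = 0.8154/0.1846 = 4.4177

Final: 4.4177


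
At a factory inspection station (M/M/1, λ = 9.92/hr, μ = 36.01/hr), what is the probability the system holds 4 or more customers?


ρ = 9.92/36.01 = 0.2755
P(N ≥ n) = ρ^n = 0.2755^4 = 0.005759

Final: 0.005759


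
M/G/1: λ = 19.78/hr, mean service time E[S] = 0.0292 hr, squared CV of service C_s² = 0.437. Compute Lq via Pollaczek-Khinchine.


ρ = λ·E[S] = 19.78·0.0292 = 0.5776
Lq = ρ²(1+C_s²)/(2(1−ρ)) = 0.3336·(1+0.437)/(2·0.4224)
= 0.3336·1.4370/0.8448 = 0.56741

Final: 0.56741


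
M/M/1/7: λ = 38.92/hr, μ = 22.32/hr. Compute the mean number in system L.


ρ = 38.92/22.32 = 1.7437
L = ρ[1 − (K+1)ρ^K + Kρ^(K+1)] / [(1−ρ)(1−ρ^(K+1))]
Numerator: 1.7437·(1 − 8·49.017425 + 7·85.473036) = 361.251282
Denominator: (-0.7437)·(-84.473036) = 62.824928
L = 361.251282/62.824928 = 5.7501

Final: 5.7501


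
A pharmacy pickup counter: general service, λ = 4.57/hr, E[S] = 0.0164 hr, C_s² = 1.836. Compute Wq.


ρ = λ·E[S] = 4.57·0.0164 = 0.07495
E[S²] = E[S]²(1+C_s²) = 0.0164²·(1+1.836) = 0.0007628
Wq = λ·E[S²]/(2(1−ρ)) = 4.57·0.0007628/(2·0.9251) = 0.001884 hr

Final: 0.001884 hr


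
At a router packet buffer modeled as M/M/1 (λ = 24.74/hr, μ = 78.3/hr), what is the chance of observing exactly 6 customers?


ρ = 24.74/78.3 = 0.3160
P_n = (1−ρ)·ρ^n = (1 − 0.3160)·0.3160^6 = 0.6840·0.0009950 = 0.0006806

Final: 0.0006806


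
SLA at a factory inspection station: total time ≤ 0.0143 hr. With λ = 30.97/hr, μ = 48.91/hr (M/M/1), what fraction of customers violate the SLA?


W ~ Exponential(μ−λ) for M/M/1.
μ − λ = 48.91 − 30.97 = 17.9400
P(W > t) = e^{−(μ−λ)t} = e^{−0.2565} = 0.773722

Final: 0.773722


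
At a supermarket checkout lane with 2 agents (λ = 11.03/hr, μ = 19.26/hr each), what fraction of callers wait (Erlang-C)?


a = λ/μ = 0.5727; ρ = a/2 = 0.2863
P₀ = 0.554793 (from M/M/c formula)
C(c,a) = [a^c/(c!(1−ρ))]·P₀ = [0.32797/(2·0.7137)]·0.554793
= 0.22978·0.554793 = 0.127483

Final: 0.127483


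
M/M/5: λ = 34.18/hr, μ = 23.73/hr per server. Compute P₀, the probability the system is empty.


a = λ/μ = 34.18/23.73 = 1.4404; ρ = a/c = 0.2881
Σ_{k=0}^{4} a^k/k! (terms k=0..4) = 1.00000 + 1.44037 + 1.03733 + 0.49805 + 0.17934 = 4.15510
Tail: a^5/(5!(1−ρ)) = 6.19971/(120·0.7119) = 0.07257
P₀ = 1/(4.15510 + 0.07257) = 1/4.22767 = 0.236537

Final: 0.236537


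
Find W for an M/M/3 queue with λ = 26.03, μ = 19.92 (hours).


a = 1.3067; ρ = 0.4356; P₀ = 0.261824
Lq = P₀·a^c·ρ/(c!(1−ρ)²) = 0.13313
Wq = Lq/λ = 0.13313/26.03 = 0.005114 hr
W = Wq + 1/μ = 0.005114 + 0.05020 = 0.05532 hr

Final: 0.05532 hr


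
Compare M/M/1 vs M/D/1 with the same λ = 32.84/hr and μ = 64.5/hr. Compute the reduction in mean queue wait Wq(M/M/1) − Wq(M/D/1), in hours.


ρ = 32.84/64.5 = 0.5091
Wq(M/M/1) = ρ/(μ−λ) = 0.5091/31.66 = 0.01608 hr
Wq(M/D/1) = ρ/(2(μ−λ)) = 0.008041 hr
Savings = 0.01608 − 0.008041 = 0.008041 hr

Final: 0.008041 hr


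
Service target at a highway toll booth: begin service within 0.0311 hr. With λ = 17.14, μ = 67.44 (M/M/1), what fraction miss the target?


ρ = 17.14/67.44 = 0.2542
P(Wq > t) = ρ·e^{−(μ−λ)t} = 0.2542·e^{−1.5643}
= 0.2542·0.209228 = 0.053176

Final: 0.053176


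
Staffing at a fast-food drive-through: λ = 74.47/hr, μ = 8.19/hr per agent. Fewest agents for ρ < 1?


Stability requires cμ > λ ⇔ c > λ/μ.
λ/μ = 74.47/8.19 = 9.0928
Minimum integer c = ⌊9.0928⌋ + 1 = 10
Check: 10·8.19 = 81.90 > 74.47, while 9·8.19 = 73.71 ≤ 74.47

Final: 10 servers


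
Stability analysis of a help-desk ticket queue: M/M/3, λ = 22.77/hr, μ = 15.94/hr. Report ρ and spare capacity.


Total capacity cμ = 3·15.94 = 47.82/hr
ρ = λ/(cμ) = 22.77/47.82 = 0.4762
Stable ⇔ ρ < 1: YES
Spare capacity = cμ − λ = 47.82 − 22.77 = 25.05/hr

Final: ρ = 0.4762; stable; margin = 25.05/hr


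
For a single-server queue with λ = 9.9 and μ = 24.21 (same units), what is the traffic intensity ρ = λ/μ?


ρ = λ/μ = 9.9/24.21 = 0.4089

Final: 0.4089


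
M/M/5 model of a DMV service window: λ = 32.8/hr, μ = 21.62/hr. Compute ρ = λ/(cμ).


ρ = λ/(cμ) = 32.8/(5·21.62) = 32.8/108.10 = 0.3034

Final: 0.3034


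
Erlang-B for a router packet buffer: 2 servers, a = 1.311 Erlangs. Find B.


B(c,a) = (a^c/c!) / Σ_{k=0}^{c} a^k/k!
a^2/2! = 0.859360
Σ terms (k=0..2): 1.00000 + 1.31100 + 0.85936 = 3.170361
B = 0.859360/3.170361 = 0.271061

Final: 0.271061


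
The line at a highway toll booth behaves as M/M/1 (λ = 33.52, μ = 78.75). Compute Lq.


ρ = 33.52/78.75 = 0.4257
Lq = ρ²/(1−ρ) = 0.1812/0.5743 = 0.3155

Final: 0.3155


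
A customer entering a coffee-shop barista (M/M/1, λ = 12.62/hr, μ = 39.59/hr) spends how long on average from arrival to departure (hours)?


W = 1/(μ−λ) = 1/(39.59 − 12.62) = 1/26.97 = 0.03708 hr

Final: 0.03708 hr


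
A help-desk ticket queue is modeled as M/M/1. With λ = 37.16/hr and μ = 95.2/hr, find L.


ρ = λ/μ = 37.16/95.2 = 0.3903
L = ρ/(1−ρ) = 0.3903/(1 − 0.3903) = 0.3903/0.6097 = 0.6402

Final: 0.6402


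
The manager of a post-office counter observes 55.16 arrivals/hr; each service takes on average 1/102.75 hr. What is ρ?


ρ = λ/μ = 55.16/102.75 = 0.5368

Final: 0.5368


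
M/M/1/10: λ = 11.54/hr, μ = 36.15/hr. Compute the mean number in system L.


ρ = 11.54/36.15 = 0.3192
L = ρ[1 − (K+1)ρ^K + Kρ^(K+1)] / [(1−ρ)(1−ρ^(K+1))]
Numerator: 0.3192·(1 − 11·0.00001099 + 10·0.000003508) = 0.319198
Denominator: (0.6808)·(0.999996) = 0.680772
L = 0.319198/0.680772 = 0.4689

Final: 0.4689


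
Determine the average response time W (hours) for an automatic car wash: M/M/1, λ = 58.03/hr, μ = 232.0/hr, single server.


W = 1/(μ−λ) = 1/(232.0 − 58.03) = 1/173.97 = 0.005748 hr

Final: 0.005748 hr


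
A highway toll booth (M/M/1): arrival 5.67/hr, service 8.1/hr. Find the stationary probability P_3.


ρ = 5.67/8.1 = 0.7000
P_n = (1−ρ)·ρ^n = (1 − 0.7000)·0.7000^3 = 0.3000·0.343000 = 0.102900

Final: 0.102900


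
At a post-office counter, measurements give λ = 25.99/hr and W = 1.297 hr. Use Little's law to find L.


L = λW = 25.99·1.297 = 33.7090

Final: 33.7090


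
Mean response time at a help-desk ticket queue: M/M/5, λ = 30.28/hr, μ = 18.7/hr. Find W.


a = 1.6193; ρ = 0.3239; P₀ = 0.197570
Lq = P₀·a^c·ρ/(c!(1−ρ)²) = 0.01298
Wq = Lq/λ = 0.01298/30.28 = 0.0004288 hr
W = Wq + 1/μ = 0.0004288 + 0.05348 = 0.05390 hr

Final: 0.05390 hr


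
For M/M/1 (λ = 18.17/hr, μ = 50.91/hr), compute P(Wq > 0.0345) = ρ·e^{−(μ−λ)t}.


ρ = 18.17/50.91 = 0.3569
P(Wq > t) = ρ·e^{−(μ−λ)t} = 0.3569·e^{−1.1295}
= 0.3569·0.323185 = 0.115346

Final: 0.115346


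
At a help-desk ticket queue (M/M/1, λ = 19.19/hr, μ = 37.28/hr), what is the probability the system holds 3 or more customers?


ρ = 19.19/37.28 = 0.5148
P(N ≥ n) = ρ^n = 0.5148^3 = 0.136395

Final: 0.136395


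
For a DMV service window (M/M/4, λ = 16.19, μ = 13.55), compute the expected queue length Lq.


a = λ/μ = 1.1948; ρ = a/4 = 0.2987
P₀ = 0.301747
Lq = P₀·a^c·ρ / (c!·(1−ρ)²) = 0.301747·2.03812·0.2987/(24·0.49181)
= 0.01556

Final: 0.01556


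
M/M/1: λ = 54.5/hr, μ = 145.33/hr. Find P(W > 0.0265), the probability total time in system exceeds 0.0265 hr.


W ~ Exponential(μ−λ) for M/M/1.
μ − λ = 145.33 − 54.5 = 90.8300
P(W > t) = e^{−(μ−λ)t} = e^{−2.4070} = 0.090086

Final: 0.090086


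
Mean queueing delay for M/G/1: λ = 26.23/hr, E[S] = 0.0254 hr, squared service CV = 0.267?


ρ = λ·E[S] = 26.23·0.0254 = 0.6662
E[S²] = E[S]²(1+C_s²) = 0.0254²·(1+0.267) = 0.0008174
Wq = λ·E[S²]/(2(1−ρ)) = 26.23·0.0008174/(2·0.3338) = 0.03212 hr

Final: 0.03212 hr


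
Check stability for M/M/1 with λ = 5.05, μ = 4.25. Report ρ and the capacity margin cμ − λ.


Total capacity cμ = 1·4.25 = 4.25/hr
ρ = λ/(cμ) = 5.05/4.25 = 1.1882
Stable ⇔ ρ < 1: NO
Spare capacity = cμ − λ = 4.25 − 5.05 = -0.80/hr

Final: ρ = 1.1882; unstable; margin = -0.80/hr
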